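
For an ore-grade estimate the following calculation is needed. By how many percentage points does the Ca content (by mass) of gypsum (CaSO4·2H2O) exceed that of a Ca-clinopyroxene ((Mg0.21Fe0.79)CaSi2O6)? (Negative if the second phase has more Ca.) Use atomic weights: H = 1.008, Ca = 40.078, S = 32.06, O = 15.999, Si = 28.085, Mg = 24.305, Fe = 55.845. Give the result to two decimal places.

First mineral: 40.078 g Ca in 172.164 g formula = 23.28 wt% Ca.
Second mineral: 40.078 g Ca in 241.464 g formula = 16.60 wt% Ca.
23.28% − 16.60% gives a difference of 6.68 percentage points.

6.68 percentage points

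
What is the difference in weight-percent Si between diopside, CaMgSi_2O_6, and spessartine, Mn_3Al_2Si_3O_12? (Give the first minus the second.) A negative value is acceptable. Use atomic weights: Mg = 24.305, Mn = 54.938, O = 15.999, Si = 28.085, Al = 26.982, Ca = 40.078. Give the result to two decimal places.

Si in CaMgSi_2O_6: molar mass 216.547 g/mol; 2×28.085 = 56.170 g → 25.94 wt%.
Si in Mn_3Al_2Si_3O_12: molar mass 495.021 g/mol; 3×28.085 = 84.255 g → 17.02 wt%.
Difference = 25.94 − 17.02 = 8.92 percentage points.

8.92 percentage points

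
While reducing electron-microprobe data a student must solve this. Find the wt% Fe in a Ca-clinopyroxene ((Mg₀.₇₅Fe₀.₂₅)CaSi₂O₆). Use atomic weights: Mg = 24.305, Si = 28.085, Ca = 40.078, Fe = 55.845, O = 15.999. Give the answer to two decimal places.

M((Mg₀.₇₅Fe₀.₂₅)CaSi₂O₆) = 224.432 g/mol.
Fe contributes 0.25 × 55.845 = 13.961 g per mole.
13.961/224.432 = 0.0622 → 6.22%.

6.22 weight percent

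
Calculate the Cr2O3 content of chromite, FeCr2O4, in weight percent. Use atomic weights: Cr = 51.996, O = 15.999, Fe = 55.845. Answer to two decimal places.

67.90 wt%

Molar mass of FeCr2O4 = 1·55.845 + 2·51.996 + 4·15.999 = 223.833 g/mol.
Each formula unit contains 2 Cr, equivalent to 2/2 = 1.0000 mol Cr2O3.
M(Cr2O3) = 2×51.996 + 3×15.999 = 151.989 g/mol.
Mass of Cr2O3 per formula unit = 1.0000 × 151.989 = 151.989 g.
Cr2O3 wt% = 151.989 / 223.833 × 100 = 67.90%.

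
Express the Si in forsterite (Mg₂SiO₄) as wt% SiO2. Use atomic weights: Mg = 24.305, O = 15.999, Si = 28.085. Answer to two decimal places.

42.71 wt%

Formula mass = 140.691 g/mol.
1 Si → 1.0000 mol SiO2 per formula unit; M(SiO2) = 60.083, so SiO2 mass = 60.083 g.
60.083/140.691 × 100 = 42.71 wt%.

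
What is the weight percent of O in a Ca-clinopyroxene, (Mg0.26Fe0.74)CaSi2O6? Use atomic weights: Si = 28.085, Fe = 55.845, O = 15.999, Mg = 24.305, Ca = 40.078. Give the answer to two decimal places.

40.02 wt%

M((Mg0.26Fe0.74)CaSi2O6) = 239.887 g/mol.
O contributes 6 × 15.999 = 95.994 g per mole.
95.994/239.887 = 0.4002 → 40.02%.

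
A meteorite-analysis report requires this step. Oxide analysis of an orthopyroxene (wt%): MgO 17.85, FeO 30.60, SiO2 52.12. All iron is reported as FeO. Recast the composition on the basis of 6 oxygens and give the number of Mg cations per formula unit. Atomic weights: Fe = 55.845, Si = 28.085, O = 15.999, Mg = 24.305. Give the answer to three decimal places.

1.021 Mg apfu

MgO: 17.85/40.304 = 0.44288 mol → 0.44288 mol Mg, 0.44288 mol O.
FeO: 30.60/71.844 = 0.42592 mol → 0.42592 mol Fe, 0.42592 mol O.
SiO2: 52.12/60.083 = 0.86747 mol → 0.86747 mol Si, 1.73494 mol O.
Total oxygen = 2.60374 mol. Normalization factor = 6/2.60374 = 2.30438.
Mg per 6 O = 0.44288 × 2.30438 = 1.021.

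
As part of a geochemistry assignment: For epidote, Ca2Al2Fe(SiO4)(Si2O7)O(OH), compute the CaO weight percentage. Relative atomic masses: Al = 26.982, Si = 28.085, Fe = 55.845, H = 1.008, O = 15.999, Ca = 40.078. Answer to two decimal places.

M(Ca2Al2Fe(SiO4)(Si2O7)O(OH)) = 483.215 g/mol; M(CaO) = 56.077 g/mol.
Moles CaO per formula unit = 2 Ca ÷ 1 = 2.0000.
CaO fraction = (2.0000 × 56.077) / 483.215 = 112.154/483.215 = 0.2321.

23.21 wt%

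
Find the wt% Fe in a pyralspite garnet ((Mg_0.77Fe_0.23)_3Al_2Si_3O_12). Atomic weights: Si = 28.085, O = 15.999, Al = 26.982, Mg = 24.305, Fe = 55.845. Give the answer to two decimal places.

Formula mass = 2.31×24.305 + 0.69×55.845 + 2×26.982 + 3×28.085 + 12×15.999 = 424.885 g/mol, of which 38.533 g is Fe.
So Fe makes up 38.533/424.885 = 0.0907 of the mass, i.e. 9.07%.

9.07 wt%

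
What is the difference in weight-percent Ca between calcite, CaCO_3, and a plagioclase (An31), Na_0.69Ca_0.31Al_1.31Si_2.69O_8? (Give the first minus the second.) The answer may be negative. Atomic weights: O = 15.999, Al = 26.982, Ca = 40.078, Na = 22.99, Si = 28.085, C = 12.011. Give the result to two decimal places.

First mineral: 40.078 g Ca in 100.086 g formula = 40.04 wt% Ca.
Second mineral: 12.424 g Ca in 267.174 g formula = 4.65 wt% Ca.
40.04% − 4.65% gives a difference of 35.39 percentage points.

35.39 percentage points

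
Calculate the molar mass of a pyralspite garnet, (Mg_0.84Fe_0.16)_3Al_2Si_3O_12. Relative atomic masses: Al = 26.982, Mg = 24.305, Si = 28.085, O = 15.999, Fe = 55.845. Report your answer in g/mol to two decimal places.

Mg: 2.52 × 24.305 = 61.2486
Fe: 0.48 × 55.845 = 26.8056
Al: 2 × 26.982 = 53.9640
Si: 3 × 28.085 = 84.2550
O: 12 × 15.999 = 191.9880
Summing the contributions gives the formula mass.

418.26 g/mol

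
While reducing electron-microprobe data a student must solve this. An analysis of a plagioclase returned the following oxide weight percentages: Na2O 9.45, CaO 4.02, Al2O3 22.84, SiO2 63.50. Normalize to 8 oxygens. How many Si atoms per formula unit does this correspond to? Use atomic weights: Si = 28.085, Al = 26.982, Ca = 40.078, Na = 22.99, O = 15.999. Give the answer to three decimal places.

9.45 wt% Na2O ÷ 61.979 g/mol = 0.15247 mol, giving 0.30494 Na and 0.15247 O.
4.02 wt% CaO ÷ 56.077 g/mol = 0.07169 mol, giving 0.07169 Ca and 0.07169 O.
22.84 wt% Al2O3 ÷ 101.961 g/mol = 0.22401 mol, giving 0.44802 Al and 0.67203 O.
63.50 wt% SiO2 ÷ 60.083 g/mol = 1.05687 mol, giving 1.05687 Si and 2.11374 O.
Oxygen sums to 3.00993; scaling by 8/3.00993 = 2.65787 puts the formula on 8 O.
Si: 1.05687 × 2.65787 = 2.809 atoms per formula unit.

2.809 Si apfu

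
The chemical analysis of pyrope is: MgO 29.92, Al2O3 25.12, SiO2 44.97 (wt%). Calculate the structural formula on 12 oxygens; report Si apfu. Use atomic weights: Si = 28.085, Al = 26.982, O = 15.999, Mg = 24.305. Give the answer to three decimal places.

29.92 wt% MgO ÷ 40.304 g/mol = 0.74236 mol, giving 0.74236 Mg and 0.74236 O.
25.12 wt% Al2O3 ÷ 101.961 g/mol = 0.24637 mol, giving 0.49274 Al and 0.73911 O.
44.97 wt% SiO2 ÷ 60.083 g/mol = 0.74846 mol, giving 0.74846 Si and 1.49692 O.
Oxygen sums to 2.97839; scaling by 12/2.97839 = 4.02902 puts the formula on 12 O.
Si: 0.74846 × 4.02902 = 3.016 atoms per formula unit.

3.016 Si apfu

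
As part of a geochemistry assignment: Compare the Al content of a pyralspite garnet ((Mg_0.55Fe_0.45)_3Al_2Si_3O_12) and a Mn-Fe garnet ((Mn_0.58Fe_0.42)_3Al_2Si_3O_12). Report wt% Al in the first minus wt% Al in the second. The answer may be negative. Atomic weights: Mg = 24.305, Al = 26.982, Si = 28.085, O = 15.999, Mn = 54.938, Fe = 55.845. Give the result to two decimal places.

First mineral: 53.964 g Al in 445.701 g formula = 12.11 wt% Al.
Second mineral: 53.964 g Al in 496.164 g formula = 10.88 wt% Al.
12.11% − 10.88% gives a difference of 1.23 percentage points.

1.23 percentage points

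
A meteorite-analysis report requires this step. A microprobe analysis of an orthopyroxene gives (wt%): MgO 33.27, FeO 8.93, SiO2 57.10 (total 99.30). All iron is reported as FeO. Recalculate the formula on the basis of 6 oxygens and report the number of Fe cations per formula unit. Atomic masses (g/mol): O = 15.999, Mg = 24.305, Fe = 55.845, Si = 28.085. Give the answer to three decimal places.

0.262 Fe apfu

MgO (M=40.304): mol = 0.82548; Mg = 0.82548, O = 0.82548.
FeO (M=71.844): mol = 0.12430; Fe = 0.12430, O = 0.12430.
SiO2 (M=60.083): mol = 0.95035; Si = 0.95035, O = 1.90070.
ΣO = 2.85048; factor = 6/ΣO = 2.10491.
Fe apfu = 0.12430 × 2.10491 = 0.262.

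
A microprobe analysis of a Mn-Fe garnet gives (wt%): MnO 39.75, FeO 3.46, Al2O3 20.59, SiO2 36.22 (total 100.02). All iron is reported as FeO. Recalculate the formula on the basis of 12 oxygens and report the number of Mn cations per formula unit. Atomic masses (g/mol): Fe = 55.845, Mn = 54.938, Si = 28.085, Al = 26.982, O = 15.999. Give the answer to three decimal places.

39.75 wt% MnO ÷ 70.937 g/mol = 0.56036 mol, giving 0.56036 Mn and 0.56036 O.
3.46 wt% FeO ÷ 71.844 g/mol = 0.04816 mol, giving 0.04816 Fe and 0.04816 O.
20.59 wt% Al2O3 ÷ 101.961 g/mol = 0.20194 mol, giving 0.40388 Al and 0.60582 O.
36.22 wt% SiO2 ÷ 60.083 g/mol = 0.60283 mol, giving 0.60283 Si and 1.20566 O.
Oxygen sums to 2.42000; scaling by 12/2.42000 = 4.95868 puts the formula on 12 O.
Mn: 0.56036 × 4.95868 = 2.779 atoms per formula unit.

2.779 Mn apfu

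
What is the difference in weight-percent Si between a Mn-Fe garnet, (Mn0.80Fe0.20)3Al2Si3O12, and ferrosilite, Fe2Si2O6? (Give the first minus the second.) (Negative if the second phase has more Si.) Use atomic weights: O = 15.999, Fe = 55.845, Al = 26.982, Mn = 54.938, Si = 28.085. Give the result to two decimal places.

-4.29 percentage points

First mineral: 84.255 g Si in 495.565 g formula = 17.00 wt% Si.
Second mineral: 56.170 g Si in 263.854 g formula = 21.29 wt% Si.
17.00% − 21.29% gives a difference of -4.29 percentage points.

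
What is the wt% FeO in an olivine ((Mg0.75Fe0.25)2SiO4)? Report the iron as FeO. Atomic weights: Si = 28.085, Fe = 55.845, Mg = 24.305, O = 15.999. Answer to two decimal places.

22.96 wt%

Formula mass = 156.461 g/mol.
0.50 Fe → 0.5000 mol FeO per formula unit; M(FeO) = 71.844, so FeO mass = 35.922 g.
35.922/156.461 × 100 = 22.96 wt%.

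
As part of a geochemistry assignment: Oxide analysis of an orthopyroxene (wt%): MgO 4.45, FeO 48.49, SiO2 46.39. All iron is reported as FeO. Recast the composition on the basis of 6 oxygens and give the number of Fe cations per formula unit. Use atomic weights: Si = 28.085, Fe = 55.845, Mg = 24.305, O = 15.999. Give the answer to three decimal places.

1.738 Fe apfu

4.45 wt% MgO ÷ 40.304 g/mol = 0.11041 mol, giving 0.11041 Mg and 0.11041 O.
48.49 wt% FeO ÷ 71.844 g/mol = 0.67493 mol, giving 0.67493 Fe and 0.67493 O.
46.39 wt% SiO2 ÷ 60.083 g/mol = 0.77210 mol, giving 0.77210 Si and 1.54420 O.
Oxygen sums to 2.32954; scaling by 6/2.32954 = 2.57562 puts the formula on 6 O.
Fe: 0.67493 × 2.57562 = 1.738 atoms per formula unit.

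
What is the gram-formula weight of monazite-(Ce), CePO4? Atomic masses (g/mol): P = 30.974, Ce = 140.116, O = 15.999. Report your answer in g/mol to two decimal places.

235.09 g/mol

Ce: 1 × 140.116 = 140.1160
P: 1 × 30.974 = 30.9740
O: 4 × 15.999 = 63.9960
Summing the contributions gives the formula mass.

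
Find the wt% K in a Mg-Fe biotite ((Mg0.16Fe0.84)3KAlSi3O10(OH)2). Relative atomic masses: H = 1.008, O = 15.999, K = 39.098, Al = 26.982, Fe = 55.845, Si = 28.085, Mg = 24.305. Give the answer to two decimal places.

7.87 weight percent

Formula mass = 0.48·24.305 + 2.52·55.845 + 1·39.098 + 1·26.982 + 3·28.085 + 12·15.999 + 2·1.008 = 496.735 g/mol, of which 39.098 g is K.
So K makes up 39.098/496.735 = 0.0787 of the mass, i.e. 7.87%.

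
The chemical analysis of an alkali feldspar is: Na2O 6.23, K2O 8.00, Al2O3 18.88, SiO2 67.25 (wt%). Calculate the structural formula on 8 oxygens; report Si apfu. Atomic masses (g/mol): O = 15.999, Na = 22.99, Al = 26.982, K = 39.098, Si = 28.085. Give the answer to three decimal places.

3.005 Si apfu

6.23 wt% Na2O ÷ 61.979 g/mol = 0.10052 mol, giving 0.20104 Na and 0.10052 O.
8.00 wt% K2O ÷ 94.195 g/mol = 0.08493 mol, giving 0.16986 K and 0.08493 O.
18.88 wt% Al2O3 ÷ 101.961 g/mol = 0.18517 mol, giving 0.37034 Al and 0.55551 O.
67.25 wt% SiO2 ÷ 60.083 g/mol = 1.11928 mol, giving 1.11928 Si and 2.23856 O.
Oxygen sums to 2.97952; scaling by 8/2.97952 = 2.68500 puts the formula on 8 O.
Si: 1.11928 × 2.68500 = 3.005 atoms per formula unit.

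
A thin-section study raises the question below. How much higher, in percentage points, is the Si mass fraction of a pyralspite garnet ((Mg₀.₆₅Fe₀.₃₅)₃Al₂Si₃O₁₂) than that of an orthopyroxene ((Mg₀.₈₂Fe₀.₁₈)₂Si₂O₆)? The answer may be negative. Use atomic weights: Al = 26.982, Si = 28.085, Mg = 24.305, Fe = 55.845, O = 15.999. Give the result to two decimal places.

-7.17 percentage points

M((Mg₀.₆₅Fe₀.₃₅)₃Al₂Si₃O₁₂) = 436.239 g/mol, so wt% Si = 84.255/436.239 × 100 = 19.31%.
M((Mg₀.₈₂Fe₀.₁₈)₂Si₂O₆) = 212.128 g/mol, so wt% Si = 56.170/212.128 × 100 = 26.48%.
19.31 − 26.48 = -7.17 pp.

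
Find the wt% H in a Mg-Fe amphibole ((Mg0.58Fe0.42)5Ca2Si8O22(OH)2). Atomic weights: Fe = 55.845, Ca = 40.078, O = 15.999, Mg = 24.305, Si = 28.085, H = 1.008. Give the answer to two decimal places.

0.23 weight percent

M((Mg0.58Fe0.42)5Ca2Si8O22(OH)2) = 878.587 g/mol.
H contributes 2 × 1.008 = 2.016 g per mole.
2.016/878.587 = 0.0023 → 0.23%.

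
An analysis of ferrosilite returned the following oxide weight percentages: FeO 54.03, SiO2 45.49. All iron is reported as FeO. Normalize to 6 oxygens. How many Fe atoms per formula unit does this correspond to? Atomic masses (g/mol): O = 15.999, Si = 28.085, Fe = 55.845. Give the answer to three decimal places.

FeO (M=71.844): mol = 0.75205; Fe = 0.75205, O = 0.75205.
SiO2 (M=60.083): mol = 0.75712; Si = 0.75712, O = 1.51424.
ΣO = 2.26629; factor = 6/ΣO = 2.64750.
Fe apfu = 0.75205 × 2.64750 = 1.991.

1.991 Fe apfu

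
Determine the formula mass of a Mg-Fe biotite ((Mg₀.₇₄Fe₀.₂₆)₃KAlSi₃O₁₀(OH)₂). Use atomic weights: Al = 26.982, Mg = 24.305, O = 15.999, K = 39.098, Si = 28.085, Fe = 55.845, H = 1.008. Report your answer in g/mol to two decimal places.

M = 2.22·24.305 + 0.78·55.845 + 1·39.098 + 1·26.982 + 3·28.085 + 12·15.999 + 2·1.008

441.86 g/mol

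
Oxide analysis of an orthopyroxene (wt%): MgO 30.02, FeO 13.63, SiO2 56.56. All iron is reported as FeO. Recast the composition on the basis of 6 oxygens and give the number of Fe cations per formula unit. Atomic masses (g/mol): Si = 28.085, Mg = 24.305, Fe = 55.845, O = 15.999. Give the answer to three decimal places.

0.404 Fe apfu

MgO: 30.02/40.304 = 0.74484 mol → 0.74484 mol Mg, 0.74484 mol O.
FeO: 13.63/71.844 = 0.18972 mol → 0.18972 mol Fe, 0.18972 mol O.
SiO2: 56.56/60.083 = 0.94136 mol → 0.94136 mol Si, 1.88272 mol O.
Total oxygen = 2.81728 mol. Normalization factor = 6/2.81728 = 2.12971.
Fe per 6 O = 0.18972 × 2.12971 = 0.404.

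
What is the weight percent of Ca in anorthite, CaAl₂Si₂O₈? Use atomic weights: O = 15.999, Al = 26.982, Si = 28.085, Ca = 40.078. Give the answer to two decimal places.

Formula mass = 1*40.078 + 2*26.982 + 2*28.085 + 8*15.999 = 278.204 g/mol, of which 40.078 g is Ca.
So Ca makes up 40.078/278.204 = 0.1441 of the mass, i.e. 14.41%.

14.41 mass %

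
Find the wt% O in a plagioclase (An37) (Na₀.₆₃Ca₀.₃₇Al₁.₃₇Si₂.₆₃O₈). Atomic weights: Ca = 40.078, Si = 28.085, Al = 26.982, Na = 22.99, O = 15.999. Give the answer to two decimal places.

47.73 wt%

M(Na₀.₆₃Ca₀.₃₇Al₁.₃₇Si₂.₆₃O₈) = 268.133 g/mol.
O contributes 8 × 15.999 = 127.992 g per mole.
127.992/268.133 = 0.4773 → 47.73%.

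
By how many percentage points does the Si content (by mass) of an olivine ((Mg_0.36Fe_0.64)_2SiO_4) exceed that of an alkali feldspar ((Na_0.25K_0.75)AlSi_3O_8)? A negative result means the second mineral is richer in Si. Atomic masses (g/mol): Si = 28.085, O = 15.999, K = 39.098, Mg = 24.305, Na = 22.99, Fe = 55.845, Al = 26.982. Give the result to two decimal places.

-15.21 percentage points

M((Mg_0.36Fe_0.64)_2SiO_4) = 181.062 g/mol, so wt% Si = 28.085/181.062 × 100 = 15.51%.
M((Na_0.25K_0.75)AlSi_3O_8) = 274.300 g/mol, so wt% Si = 84.255/274.300 × 100 = 30.72%.
15.51 − 30.72 = -15.21 pp.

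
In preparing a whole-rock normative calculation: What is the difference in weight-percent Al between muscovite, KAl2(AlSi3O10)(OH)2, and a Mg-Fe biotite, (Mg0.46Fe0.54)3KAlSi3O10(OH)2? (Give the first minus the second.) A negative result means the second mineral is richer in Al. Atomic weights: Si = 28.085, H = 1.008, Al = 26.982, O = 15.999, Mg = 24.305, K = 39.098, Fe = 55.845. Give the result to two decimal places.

14.56 percentage points

First mineral: 80.946 g Al in 398.303 g formula = 20.32 wt% Al.
Second mineral: 26.982 g Al in 468.349 g formula = 5.76 wt% Al.
20.32% − 5.76% gives a difference of 14.56 percentage points.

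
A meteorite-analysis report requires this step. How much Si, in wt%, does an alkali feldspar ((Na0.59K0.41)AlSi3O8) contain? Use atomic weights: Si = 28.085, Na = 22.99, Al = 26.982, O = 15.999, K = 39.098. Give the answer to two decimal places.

31.34 wt%

Formula mass = 0.59·22.99 + 0.41·39.098 + 1·26.982 + 3·28.085 + 8·15.999 = 268.823 g/mol, of which 84.255 g is Si.
So Si makes up 84.255/268.823 = 0.3134 of the mass, i.e. 31.34%.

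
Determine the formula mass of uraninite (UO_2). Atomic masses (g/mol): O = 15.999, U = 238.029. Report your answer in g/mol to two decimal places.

M = 1*238.029 + 2*15.999

270.03 g/mol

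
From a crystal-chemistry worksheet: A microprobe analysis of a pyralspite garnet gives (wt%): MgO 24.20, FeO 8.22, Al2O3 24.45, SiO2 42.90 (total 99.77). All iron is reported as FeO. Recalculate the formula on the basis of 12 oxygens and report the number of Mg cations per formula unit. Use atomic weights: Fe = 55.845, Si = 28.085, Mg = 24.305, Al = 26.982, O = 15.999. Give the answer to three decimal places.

MgO (M=40.304): mol = 0.60044; Mg = 0.60044, O = 0.60044.
FeO (M=71.844): mol = 0.11441; Fe = 0.11441, O = 0.11441.
Al2O3 (M=101.961): mol = 0.23980; Al = 0.47960, O = 0.71940.
SiO2 (M=60.083): mol = 0.71401; Si = 0.71401, O = 1.42802.
ΣO = 2.86227; factor = 12/ΣO = 4.19248.
Mg apfu = 0.60044 × 4.19248 = 2.517.

2.517 Mg apfu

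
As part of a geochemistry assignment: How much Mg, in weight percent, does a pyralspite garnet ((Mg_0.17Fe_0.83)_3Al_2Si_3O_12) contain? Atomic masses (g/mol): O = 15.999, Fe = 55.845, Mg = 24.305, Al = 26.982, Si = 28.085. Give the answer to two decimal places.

Molar mass of (Mg_0.17Fe_0.83)_3Al_2Si_3O_12: 0.51*24.305 + 2.49*55.845 + 2*26.982 + 3*28.085 + 12*15.999 = 481.657 g/mol.
Mass of Mg per formula unit: 0.51 × 24.305 = 12.396 g.
Weight fraction Mg = 12.396 / 481.657 = 0.0257.

2.57 weight percent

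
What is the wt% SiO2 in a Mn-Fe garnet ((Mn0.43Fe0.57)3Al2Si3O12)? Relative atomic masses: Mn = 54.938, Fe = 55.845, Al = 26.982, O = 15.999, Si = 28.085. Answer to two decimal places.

M((Mn0.43Fe0.57)3Al2Si3O12) = 496.572 g/mol; M(SiO2) = 60.083 g/mol.
Moles SiO2 per formula unit = 3 Si ÷ 1 = 3.0000.
SiO2 fraction = (3.0000 × 60.083) / 496.572 = 180.249/496.572 = 0.3630.

36.30 wt%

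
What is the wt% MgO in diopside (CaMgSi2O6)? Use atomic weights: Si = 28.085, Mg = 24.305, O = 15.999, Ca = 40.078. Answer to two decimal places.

Formula mass = 216.547 g/mol.
1 Mg → 1.0000 mol MgO per formula unit; M(MgO) = 40.304, so MgO mass = 40.304 g.
40.304/216.547 × 100 = 18.61 wt%.

18.61 wt%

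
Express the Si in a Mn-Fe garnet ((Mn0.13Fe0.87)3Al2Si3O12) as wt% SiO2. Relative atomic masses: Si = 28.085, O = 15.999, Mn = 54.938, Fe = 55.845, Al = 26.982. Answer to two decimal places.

M((Mn0.13Fe0.87)3Al2Si3O12) = 497.388 g/mol; M(SiO2) = 60.083 g/mol.
Moles SiO2 per formula unit = 3 Si ÷ 1 = 3.0000.
SiO2 fraction = (3.0000 × 60.083) / 497.388 = 180.249/497.388 = 0.3624.

36.24 wt%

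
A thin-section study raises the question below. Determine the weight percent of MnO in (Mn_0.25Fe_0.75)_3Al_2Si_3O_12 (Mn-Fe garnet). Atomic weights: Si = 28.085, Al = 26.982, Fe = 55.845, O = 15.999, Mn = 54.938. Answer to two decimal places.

Molar mass of (Mn_0.25Fe_0.75)_3Al_2Si_3O_12 = 0.75·54.938 + 2.25·55.845 + 2·26.982 + 3·28.085 + 12·15.999 = 497.062 g/mol.
Each formula unit contains 0.75 Mn, equivalent to 0.75/1 = 0.7500 mol MnO.
M(MnO) = 1×54.938 + 1×15.999 = 70.937 g/mol.
Mass of MnO per formula unit = 0.7500 × 70.937 = 53.203 g.
MnO wt% = 53.203 / 497.062 × 100 = 10.70%.

10.70 wt%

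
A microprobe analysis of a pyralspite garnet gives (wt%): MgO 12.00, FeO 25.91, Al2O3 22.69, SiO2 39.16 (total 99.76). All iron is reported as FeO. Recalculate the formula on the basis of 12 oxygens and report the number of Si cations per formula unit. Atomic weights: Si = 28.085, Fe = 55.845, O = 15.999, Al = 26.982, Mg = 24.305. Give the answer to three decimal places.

MgO (M=40.304): mol = 0.29774; Mg = 0.29774, O = 0.29774.
FeO (M=71.844): mol = 0.36064; Fe = 0.36064, O = 0.36064.
Al2O3 (M=101.961): mol = 0.22254; Al = 0.44508, O = 0.66762.
SiO2 (M=60.083): mol = 0.65177; Si = 0.65177, O = 1.30354.
ΣO = 2.62954; factor = 12/ΣO = 4.56354.
Si apfu = 0.65177 × 4.56354 = 2.974.

2.974 Si apfu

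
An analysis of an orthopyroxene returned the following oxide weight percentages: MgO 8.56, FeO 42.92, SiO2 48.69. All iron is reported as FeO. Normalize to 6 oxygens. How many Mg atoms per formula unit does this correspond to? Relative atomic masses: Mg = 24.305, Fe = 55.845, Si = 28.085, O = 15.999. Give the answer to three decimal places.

0.524 Mg apfu

8.56 wt% MgO ÷ 40.304 g/mol = 0.21239 mol, giving 0.21239 Mg and 0.21239 O.
42.92 wt% FeO ÷ 71.844 g/mol = 0.59741 mol, giving 0.59741 Fe and 0.59741 O.
48.69 wt% SiO2 ÷ 60.083 g/mol = 0.81038 mol, giving 0.81038 Si and 1.62076 O.
Oxygen sums to 2.43056; scaling by 6/2.43056 = 2.46857 puts the formula on 6 O.
Mg: 0.21239 × 2.46857 = 0.524 atoms per formula unit.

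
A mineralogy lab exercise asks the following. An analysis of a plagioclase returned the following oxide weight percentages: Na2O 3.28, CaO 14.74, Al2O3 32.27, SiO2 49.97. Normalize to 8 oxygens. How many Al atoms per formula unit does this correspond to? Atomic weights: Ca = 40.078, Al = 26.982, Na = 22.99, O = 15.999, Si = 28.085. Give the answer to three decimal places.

1.729 Al apfu

Na2O: 3.28/61.979 = 0.05292 mol → 0.10584 mol Na, 0.05292 mol O.
CaO: 14.74/56.077 = 0.26285 mol → 0.26285 mol Ca, 0.26285 mol O.
Al2O3: 32.27/101.961 = 0.31649 mol → 0.63298 mol Al, 0.94947 mol O.
SiO2: 49.97/60.083 = 0.83168 mol → 0.83168 mol Si, 1.66336 mol O.
Total oxygen = 2.92860 mol. Normalization factor = 8/2.92860 = 2.73168.
Al per 8 O = 0.63298 × 2.73168 = 1.729.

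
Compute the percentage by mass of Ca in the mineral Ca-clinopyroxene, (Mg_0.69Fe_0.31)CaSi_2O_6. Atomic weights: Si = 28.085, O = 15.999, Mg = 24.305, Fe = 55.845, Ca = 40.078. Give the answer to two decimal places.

Molar mass of (Mg_0.69Fe_0.31)CaSi_2O_6: 0.69*24.305 + 0.31*55.845 + 1*40.078 + 2*28.085 + 6*15.999 = 226.324 g/mol.
Mass of Ca per formula unit: 1 × 40.078 = 40.078 g.
Weight fraction Ca = 40.078 / 226.324 = 0.1771.

17.71 wt%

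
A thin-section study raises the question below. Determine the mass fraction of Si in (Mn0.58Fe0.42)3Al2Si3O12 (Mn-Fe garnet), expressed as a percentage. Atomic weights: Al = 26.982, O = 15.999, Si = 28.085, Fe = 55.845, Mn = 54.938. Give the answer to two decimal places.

16.98 mass %

Formula mass = 1.74·54.938 + 1.26·55.845 + 2·26.982 + 3·28.085 + 12·15.999 = 496.164 g/mol, of which 84.255 g is Si.
So Si makes up 84.255/496.164 = 0.1698 of the mass, i.e. 16.98%.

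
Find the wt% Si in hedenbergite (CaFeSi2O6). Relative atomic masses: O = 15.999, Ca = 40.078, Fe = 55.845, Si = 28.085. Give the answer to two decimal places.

Formula mass = 1×40.078 + 1×55.845 + 2×28.085 + 6×15.999 = 248.087 g/mol, of which 56.170 g is Si.
So Si makes up 56.170/248.087 = 0.2264 of the mass, i.e. 22.64%.

22.64 weight percent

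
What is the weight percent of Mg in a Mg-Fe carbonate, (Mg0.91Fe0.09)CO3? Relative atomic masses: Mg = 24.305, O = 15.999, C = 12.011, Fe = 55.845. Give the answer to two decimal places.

Formula mass = 0.91*24.305 + 0.09*55.845 + 1*12.011 + 3*15.999 = 87.152 g/mol, of which 22.118 g is Mg.
So Mg makes up 22.118/87.152 = 0.2538 of the mass, i.e. 25.38%.

25.38 wt%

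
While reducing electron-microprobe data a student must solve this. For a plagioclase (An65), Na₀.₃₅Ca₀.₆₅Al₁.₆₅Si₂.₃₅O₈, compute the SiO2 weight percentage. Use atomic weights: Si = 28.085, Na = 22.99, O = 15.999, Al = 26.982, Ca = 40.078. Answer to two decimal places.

M(Na₀.₃₅Ca₀.₆₅Al₁.₆₅Si₂.₃₅O₈) = 272.609 g/mol; M(SiO2) = 60.083 g/mol.
Moles SiO2 per formula unit = 2.35 Si ÷ 1 = 2.3500.
SiO2 fraction = (2.3500 × 60.083) / 272.609 = 141.195/272.609 = 0.5179.

51.79 wt%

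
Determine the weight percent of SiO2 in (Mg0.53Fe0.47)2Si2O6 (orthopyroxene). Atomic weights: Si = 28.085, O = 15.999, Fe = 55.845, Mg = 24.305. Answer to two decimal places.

52.15 wt%

M((Mg0.53Fe0.47)2Si2O6) = 230.422 g/mol; M(SiO2) = 60.083 g/mol.
Moles SiO2 per formula unit = 2 Si ÷ 1 = 2.0000.
SiO2 fraction = (2.0000 × 60.083) / 230.422 = 120.166/230.422 = 0.5215.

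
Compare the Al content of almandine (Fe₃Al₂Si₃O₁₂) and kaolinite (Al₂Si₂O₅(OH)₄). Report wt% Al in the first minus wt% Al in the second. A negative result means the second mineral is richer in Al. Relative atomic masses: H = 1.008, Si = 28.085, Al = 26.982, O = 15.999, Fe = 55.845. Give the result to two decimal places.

-10.06 percentage points

First mineral: 53.964 g Al in 497.742 g formula = 10.84 wt% Al.
Second mineral: 53.964 g Al in 258.157 g formula = 20.90 wt% Al.
10.84% − 20.90% gives a difference of -10.06 percentage points.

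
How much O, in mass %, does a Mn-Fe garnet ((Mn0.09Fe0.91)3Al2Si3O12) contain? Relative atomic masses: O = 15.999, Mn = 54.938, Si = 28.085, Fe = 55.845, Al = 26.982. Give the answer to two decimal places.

Molar mass of (Mn0.09Fe0.91)3Al2Si3O12: 0.27*54.938 + 2.73*55.845 + 2*26.982 + 3*28.085 + 12*15.999 = 497.497 g/mol.
Mass of O per formula unit: 12 × 15.999 = 191.988 g.
Weight fraction O = 191.988 / 497.497 = 0.3859.

38.59 mass %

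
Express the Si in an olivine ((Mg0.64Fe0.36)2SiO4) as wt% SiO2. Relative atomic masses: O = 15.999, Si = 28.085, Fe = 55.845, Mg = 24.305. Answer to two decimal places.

36.77 wt%

Formula mass = 163.400 g/mol.
1 Si → 1.0000 mol SiO2 per formula unit; M(SiO2) = 60.083, so SiO2 mass = 60.083 g.
60.083/163.400 × 100 = 36.77 wt%.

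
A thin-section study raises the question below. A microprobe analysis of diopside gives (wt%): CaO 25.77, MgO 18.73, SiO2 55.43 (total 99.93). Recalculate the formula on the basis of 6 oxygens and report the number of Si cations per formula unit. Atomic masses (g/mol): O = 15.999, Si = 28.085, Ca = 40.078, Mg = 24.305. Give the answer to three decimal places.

1.999 Si apfu

25.77 wt% CaO ÷ 56.077 g/mol = 0.45955 mol, giving 0.45955 Ca and 0.45955 O.
18.73 wt% MgO ÷ 40.304 g/mol = 0.46472 mol, giving 0.46472 Mg and 0.46472 O.
55.43 wt% SiO2 ÷ 60.083 g/mol = 0.92256 mol, giving 0.92256 Si and 1.84512 O.
Oxygen sums to 2.76939; scaling by 6/2.76939 = 2.16654 puts the formula on 6 O.
Si: 0.92256 × 2.16654 = 1.999 atoms per formula unit.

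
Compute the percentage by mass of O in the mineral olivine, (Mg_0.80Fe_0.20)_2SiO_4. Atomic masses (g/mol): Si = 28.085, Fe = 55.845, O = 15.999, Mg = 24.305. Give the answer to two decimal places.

M((Mg_0.80Fe_0.20)_2SiO_4) = 153.307 g/mol.
O contributes 4 × 15.999 = 63.996 g per mole.
63.996/153.307 = 0.4174 → 41.74%.

41.74 wt%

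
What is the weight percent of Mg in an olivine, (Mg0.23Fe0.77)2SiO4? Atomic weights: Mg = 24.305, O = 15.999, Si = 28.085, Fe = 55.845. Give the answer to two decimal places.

5.91 weight percent

Formula mass = 0.46·24.305 + 1.54·55.845 + 1·28.085 + 4·15.999 = 189.263 g/mol, of which 11.180 g is Mg.
So Mg makes up 11.180/189.263 = 0.0591 of the mass, i.e. 5.91%.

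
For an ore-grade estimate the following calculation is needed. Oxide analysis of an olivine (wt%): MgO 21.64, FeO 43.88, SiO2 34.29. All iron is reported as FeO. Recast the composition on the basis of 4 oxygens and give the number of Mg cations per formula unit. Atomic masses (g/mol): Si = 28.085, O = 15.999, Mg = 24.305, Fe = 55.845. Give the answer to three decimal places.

0.938 Mg apfu

21.64 wt% MgO ÷ 40.304 g/mol = 0.53692 mol, giving 0.53692 Mg and 0.53692 O.
43.88 wt% FeO ÷ 71.844 g/mol = 0.61077 mol, giving 0.61077 Fe and 0.61077 O.
34.29 wt% SiO2 ÷ 60.083 g/mol = 0.57071 mol, giving 0.57071 Si and 1.14142 O.
Oxygen sums to 2.28911; scaling by 4/2.28911 = 1.74740 puts the formula on 4 O.
Mg: 0.53692 × 1.74740 = 0.938 atoms per formula unit.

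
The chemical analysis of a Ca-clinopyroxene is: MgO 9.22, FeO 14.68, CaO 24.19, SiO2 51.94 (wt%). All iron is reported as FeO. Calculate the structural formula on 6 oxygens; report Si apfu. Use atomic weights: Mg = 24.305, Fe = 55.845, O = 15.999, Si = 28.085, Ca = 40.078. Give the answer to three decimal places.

MgO (M=40.304): mol = 0.22876; Mg = 0.22876, O = 0.22876.
FeO (M=71.844): mol = 0.20433; Fe = 0.20433, O = 0.20433.
CaO (M=56.077): mol = 0.43137; Ca = 0.43137, O = 0.43137.
SiO2 (M=60.083): mol = 0.86447; Si = 0.86447, O = 1.72894.
ΣO = 2.59340; factor = 6/ΣO = 2.31357.
Si apfu = 0.86447 × 2.31357 = 2.000.

2.000 Si apfu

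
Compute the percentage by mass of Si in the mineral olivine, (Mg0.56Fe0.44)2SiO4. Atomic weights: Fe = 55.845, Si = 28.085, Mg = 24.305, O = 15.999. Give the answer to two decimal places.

16.67 wt%

Formula mass = 1.12×24.305 + 0.88×55.845 + 1×28.085 + 4×15.999 = 168.446 g/mol, of which 28.085 g is Si.
So Si makes up 28.085/168.446 = 0.1667 of the mass, i.e. 16.67%.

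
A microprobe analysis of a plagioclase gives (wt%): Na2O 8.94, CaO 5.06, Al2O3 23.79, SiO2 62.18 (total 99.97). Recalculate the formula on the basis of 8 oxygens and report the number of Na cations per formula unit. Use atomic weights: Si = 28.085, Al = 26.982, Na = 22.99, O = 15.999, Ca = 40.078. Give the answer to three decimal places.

0.768 Na apfu

Na2O: 8.94/61.979 = 0.14424 mol → 0.28848 mol Na, 0.14424 mol O.
CaO: 5.06/56.077 = 0.09023 mol → 0.09023 mol Ca, 0.09023 mol O.
Al2O3: 23.79/101.961 = 0.23332 mol → 0.46664 mol Al, 0.69996 mol O.
SiO2: 62.18/60.083 = 1.03490 mol → 1.03490 mol Si, 2.06980 mol O.
Total oxygen = 3.00423 mol. Normalization factor = 8/3.00423 = 2.66291.
Na per 8 O = 0.28848 × 2.66291 = 0.768.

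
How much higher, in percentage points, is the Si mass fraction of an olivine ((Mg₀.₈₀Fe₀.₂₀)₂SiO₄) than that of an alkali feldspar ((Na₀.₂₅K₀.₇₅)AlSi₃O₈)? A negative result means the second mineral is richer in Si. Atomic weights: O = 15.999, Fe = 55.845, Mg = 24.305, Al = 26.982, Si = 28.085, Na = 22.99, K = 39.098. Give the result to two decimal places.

First mineral: 28.085 g Si in 153.307 g formula = 18.32 wt% Si.
Second mineral: 84.255 g Si in 274.300 g formula = 30.72 wt% Si.
18.32% − 30.72% gives a difference of -12.40 percentage points.

-12.40 percentage points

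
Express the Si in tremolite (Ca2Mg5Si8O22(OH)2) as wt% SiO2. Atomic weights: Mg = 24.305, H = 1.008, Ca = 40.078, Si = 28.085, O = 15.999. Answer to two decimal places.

59.17 wt%

M(Ca2Mg5Si8O22(OH)2) = 812.353 g/mol; M(SiO2) = 60.083 g/mol.
Moles SiO2 per formula unit = 8 Si ÷ 1 = 8.0000.
SiO2 fraction = (8.0000 × 60.083) / 812.353 = 480.664/812.353 = 0.5917.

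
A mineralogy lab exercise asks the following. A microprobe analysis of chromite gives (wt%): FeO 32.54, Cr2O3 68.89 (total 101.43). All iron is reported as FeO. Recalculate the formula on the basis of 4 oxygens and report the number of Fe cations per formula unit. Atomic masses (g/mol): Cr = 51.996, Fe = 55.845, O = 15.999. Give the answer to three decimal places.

0.999 Fe apfu

32.54 wt% FeO ÷ 71.844 g/mol = 0.45293 mol, giving 0.45293 Fe and 0.45293 O.
68.89 wt% Cr2O3 ÷ 151.989 g/mol = 0.45326 mol, giving 0.90652 Cr and 1.35978 O.
Oxygen sums to 1.81271; scaling by 4/1.81271 = 2.20664 puts the formula on 4 O.
Fe: 0.45293 × 2.20664 = 0.999 atoms per formula unit.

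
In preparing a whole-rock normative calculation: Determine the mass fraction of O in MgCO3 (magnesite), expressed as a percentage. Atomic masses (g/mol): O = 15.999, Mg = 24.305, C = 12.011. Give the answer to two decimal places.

Formula mass = 1×24.305 + 1×12.011 + 3×15.999 = 84.313 g/mol, of which 47.997 g is O.
So O makes up 47.997/84.313 = 0.5693 of the mass, i.e. 56.93%.

56.93 mass %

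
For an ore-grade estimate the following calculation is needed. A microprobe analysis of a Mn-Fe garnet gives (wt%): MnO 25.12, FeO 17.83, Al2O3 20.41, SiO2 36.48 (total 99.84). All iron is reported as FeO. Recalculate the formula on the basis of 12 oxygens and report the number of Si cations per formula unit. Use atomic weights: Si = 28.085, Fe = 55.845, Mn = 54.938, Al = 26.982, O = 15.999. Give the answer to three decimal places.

25.12 wt% MnO ÷ 70.937 g/mol = 0.35412 mol, giving 0.35412 Mn and 0.35412 O.
17.83 wt% FeO ÷ 71.844 g/mol = 0.24818 mol, giving 0.24818 Fe and 0.24818 O.
20.41 wt% Al2O3 ÷ 101.961 g/mol = 0.20017 mol, giving 0.40034 Al and 0.60051 O.
36.48 wt% SiO2 ÷ 60.083 g/mol = 0.60716 mol, giving 0.60716 Si and 1.21432 O.
Oxygen sums to 2.41713; scaling by 12/2.41713 = 4.96457 puts the formula on 12 O.
Si: 0.60716 × 4.96457 = 3.014 atoms per formula unit.

3.014 Si apfu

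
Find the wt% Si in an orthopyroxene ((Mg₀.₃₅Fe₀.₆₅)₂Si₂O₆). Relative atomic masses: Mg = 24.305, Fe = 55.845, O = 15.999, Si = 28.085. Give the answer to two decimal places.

M((Mg₀.₃₅Fe₀.₆₅)₂Si₂O₆) = 241.776 g/mol.
Si contributes 2 × 28.085 = 56.170 g per mole.
56.170/241.776 = 0.2323 → 23.23%.

23.23 mass %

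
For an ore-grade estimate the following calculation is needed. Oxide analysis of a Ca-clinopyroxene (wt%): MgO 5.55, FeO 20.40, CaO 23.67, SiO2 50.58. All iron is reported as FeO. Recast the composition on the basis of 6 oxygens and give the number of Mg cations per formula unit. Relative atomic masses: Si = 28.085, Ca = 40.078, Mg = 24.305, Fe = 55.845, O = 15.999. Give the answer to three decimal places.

0.327 Mg apfu

MgO: 5.55/40.304 = 0.13770 mol → 0.13770 mol Mg, 0.13770 mol O.
FeO: 20.40/71.844 = 0.28395 mol → 0.28395 mol Fe, 0.28395 mol O.
CaO: 23.67/56.077 = 0.42210 mol → 0.42210 mol Ca, 0.42210 mol O.
SiO2: 50.58/60.083 = 0.84184 mol → 0.84184 mol Si, 1.68368 mol O.
Total oxygen = 2.52743 mol. Normalization factor = 6/2.52743 = 2.37395.
Mg per 6 O = 0.13770 × 2.37395 = 0.327.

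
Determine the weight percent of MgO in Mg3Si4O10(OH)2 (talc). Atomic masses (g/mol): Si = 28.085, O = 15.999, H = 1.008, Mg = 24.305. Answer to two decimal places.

M(Mg3Si4O10(OH)2) = 379.259 g/mol; M(MgO) = 40.304 g/mol.
Moles MgO per formula unit = 3 Mg ÷ 1 = 3.0000.
MgO fraction = (3.0000 × 40.304) / 379.259 = 120.912/379.259 = 0.3188.

31.88 wt%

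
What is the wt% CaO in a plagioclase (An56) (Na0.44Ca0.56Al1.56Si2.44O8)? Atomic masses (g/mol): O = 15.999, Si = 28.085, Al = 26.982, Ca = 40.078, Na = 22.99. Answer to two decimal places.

11.58 wt%

Molar mass of Na0.44Ca0.56Al1.56Si2.44O8 = 0.44×22.99 + 0.56×40.078 + 1.56×26.982 + 2.44×28.085 + 8×15.999 = 271.171 g/mol.
Each formula unit contains 0.56 Ca, equivalent to 0.56/1 = 0.5600 mol CaO.
M(CaO) = 1×40.078 + 1×15.999 = 56.077 g/mol.
Mass of CaO per formula unit = 0.5600 × 56.077 = 31.403 g.
CaO wt% = 31.403 / 271.171 × 100 = 11.58%.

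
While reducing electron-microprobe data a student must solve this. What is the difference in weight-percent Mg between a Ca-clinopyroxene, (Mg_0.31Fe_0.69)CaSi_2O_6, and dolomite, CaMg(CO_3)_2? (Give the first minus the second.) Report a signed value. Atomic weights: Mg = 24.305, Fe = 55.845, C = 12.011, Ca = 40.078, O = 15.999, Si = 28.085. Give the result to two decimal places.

-10.02 percentage points

First mineral: 7.535 g Mg in 238.310 g formula = 3.16 wt% Mg.
Second mineral: 24.305 g Mg in 184.399 g formula = 13.18 wt% Mg.
3.16% − 13.18% gives a difference of -10.02 percentage points.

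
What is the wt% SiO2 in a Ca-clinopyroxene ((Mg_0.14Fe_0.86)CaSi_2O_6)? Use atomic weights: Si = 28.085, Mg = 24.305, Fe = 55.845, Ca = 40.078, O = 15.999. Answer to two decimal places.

M((Mg_0.14Fe_0.86)CaSi_2O_6) = 243.671 g/mol; M(SiO2) = 60.083 g/mol.
Moles SiO2 per formula unit = 2 Si ÷ 1 = 2.0000.
SiO2 fraction = (2.0000 × 60.083) / 243.671 = 120.166/243.671 = 0.4931.

49.31 wt%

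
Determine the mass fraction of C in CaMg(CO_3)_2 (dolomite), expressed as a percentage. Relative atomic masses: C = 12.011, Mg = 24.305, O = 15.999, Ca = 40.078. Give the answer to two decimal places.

Formula mass = 1*40.078 + 1*24.305 + 2*12.011 + 6*15.999 = 184.399 g/mol, of which 24.022 g is C.
So C makes up 24.022/184.399 = 0.1303 of the mass, i.e. 13.03%.

13.03 weight percent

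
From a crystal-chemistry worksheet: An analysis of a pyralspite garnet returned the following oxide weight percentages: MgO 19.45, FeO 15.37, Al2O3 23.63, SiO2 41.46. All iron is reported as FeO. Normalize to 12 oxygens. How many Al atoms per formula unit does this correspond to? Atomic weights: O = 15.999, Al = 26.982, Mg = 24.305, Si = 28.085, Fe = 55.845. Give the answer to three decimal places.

2.007 Al apfu

MgO: 19.45/40.304 = 0.48258 mol → 0.48258 mol Mg, 0.48258 mol O.
FeO: 15.37/71.844 = 0.21394 mol → 0.21394 mol Fe, 0.21394 mol O.
Al2O3: 23.63/101.961 = 0.23176 mol → 0.46352 mol Al, 0.69528 mol O.
SiO2: 41.46/60.083 = 0.69005 mol → 0.69005 mol Si, 1.38010 mol O.
Total oxygen = 2.77190 mol. Normalization factor = 12/2.77190 = 4.32916.
Al per 12 O = 0.46352 × 4.32916 = 2.007.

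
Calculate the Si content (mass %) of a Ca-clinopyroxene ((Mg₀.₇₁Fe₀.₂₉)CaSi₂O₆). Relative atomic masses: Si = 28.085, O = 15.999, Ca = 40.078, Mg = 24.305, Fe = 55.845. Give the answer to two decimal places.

24.89 mass %

Molar mass of (Mg₀.₇₁Fe₀.₂₉)CaSi₂O₆: 0.71*24.305 + 0.29*55.845 + 1*40.078 + 2*28.085 + 6*15.999 = 225.694 g/mol.
Mass of Si per formula unit: 2 × 28.085 = 56.170 g.
Weight fraction Si = 56.170 / 225.694 = 0.2489.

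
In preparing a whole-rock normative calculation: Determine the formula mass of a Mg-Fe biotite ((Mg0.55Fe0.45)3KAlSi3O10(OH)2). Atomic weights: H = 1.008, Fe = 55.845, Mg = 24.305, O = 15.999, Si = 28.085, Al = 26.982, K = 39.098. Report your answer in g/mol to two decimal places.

M = 1.65·24.305 + 1.35·55.845 + 1·39.098 + 1·26.982 + 3·28.085 + 12·15.999 + 2·1.008

459.83 g/mol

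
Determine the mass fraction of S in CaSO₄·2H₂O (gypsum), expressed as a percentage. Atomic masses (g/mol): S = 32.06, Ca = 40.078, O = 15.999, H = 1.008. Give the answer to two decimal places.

18.62 mass %

Formula mass = 1×40.078 + 1×32.06 + 6×15.999 + 4×1.008 = 172.164 g/mol, of which 32.060 g is S.
So S makes up 32.060/172.164 = 0.1862 of the mass, i.e. 18.62%.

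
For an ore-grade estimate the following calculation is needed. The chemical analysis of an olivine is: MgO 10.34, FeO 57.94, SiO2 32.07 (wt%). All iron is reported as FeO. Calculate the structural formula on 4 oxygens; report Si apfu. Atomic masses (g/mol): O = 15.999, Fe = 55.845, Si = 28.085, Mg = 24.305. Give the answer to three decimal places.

1.002 Si apfu

10.34 wt% MgO ÷ 40.304 g/mol = 0.25655 mol, giving 0.25655 Mg and 0.25655 O.
57.94 wt% FeO ÷ 71.844 g/mol = 0.80647 mol, giving 0.80647 Fe and 0.80647 O.
32.07 wt% SiO2 ÷ 60.083 g/mol = 0.53376 mol, giving 0.53376 Si and 1.06752 O.
Oxygen sums to 2.13054; scaling by 4/2.13054 = 1.87746 puts the formula on 4 O.
Si: 0.53376 × 1.87746 = 1.002 atoms per formula unit.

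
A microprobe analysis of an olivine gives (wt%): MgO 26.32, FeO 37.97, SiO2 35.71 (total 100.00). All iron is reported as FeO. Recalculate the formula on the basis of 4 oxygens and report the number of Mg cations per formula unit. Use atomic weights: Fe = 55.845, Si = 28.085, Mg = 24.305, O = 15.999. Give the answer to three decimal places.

26.32 wt% MgO ÷ 40.304 g/mol = 0.65304 mol, giving 0.65304 Mg and 0.65304 O.
37.97 wt% FeO ÷ 71.844 g/mol = 0.52851 mol, giving 0.52851 Fe and 0.52851 O.
35.71 wt% SiO2 ÷ 60.083 g/mol = 0.59434 mol, giving 0.59434 Si and 1.18868 O.
Oxygen sums to 2.37023; scaling by 4/2.37023 = 1.68760 puts the formula on 4 O.
Mg: 0.65304 × 1.68760 = 1.102 atoms per formula unit.

1.102 Mg apfu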